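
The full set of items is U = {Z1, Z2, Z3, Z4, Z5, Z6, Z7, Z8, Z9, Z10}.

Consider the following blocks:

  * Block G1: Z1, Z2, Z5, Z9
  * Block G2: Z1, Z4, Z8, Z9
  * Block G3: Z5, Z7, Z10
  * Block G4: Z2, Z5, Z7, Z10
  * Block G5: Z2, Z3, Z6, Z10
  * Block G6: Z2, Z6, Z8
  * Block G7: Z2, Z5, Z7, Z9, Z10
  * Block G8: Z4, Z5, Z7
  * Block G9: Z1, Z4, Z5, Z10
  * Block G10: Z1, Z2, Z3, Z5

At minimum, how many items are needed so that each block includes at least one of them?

Take H = {Z5, Z6, Z8}. Each listed block contains at least one of these, so H is a hitting set of size 3.
No choice of 2 items meets every block, so 3 is the minimum.

3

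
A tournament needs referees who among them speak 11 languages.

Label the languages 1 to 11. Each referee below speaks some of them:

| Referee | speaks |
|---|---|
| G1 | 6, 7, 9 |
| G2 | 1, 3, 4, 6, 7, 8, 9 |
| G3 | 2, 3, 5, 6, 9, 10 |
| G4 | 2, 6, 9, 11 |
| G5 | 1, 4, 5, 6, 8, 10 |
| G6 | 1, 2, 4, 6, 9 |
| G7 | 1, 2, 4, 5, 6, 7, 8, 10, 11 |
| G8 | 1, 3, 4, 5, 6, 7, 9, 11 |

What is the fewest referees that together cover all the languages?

2

G7 and G8 together: G7 ∪ G8 = {1, 2, 3, 4, 5, 6, 7, 8, 9, 10, 11} — every language is covered.
No single referee has all 11 languages (the largest, G7, has 9), so 2 is optimal.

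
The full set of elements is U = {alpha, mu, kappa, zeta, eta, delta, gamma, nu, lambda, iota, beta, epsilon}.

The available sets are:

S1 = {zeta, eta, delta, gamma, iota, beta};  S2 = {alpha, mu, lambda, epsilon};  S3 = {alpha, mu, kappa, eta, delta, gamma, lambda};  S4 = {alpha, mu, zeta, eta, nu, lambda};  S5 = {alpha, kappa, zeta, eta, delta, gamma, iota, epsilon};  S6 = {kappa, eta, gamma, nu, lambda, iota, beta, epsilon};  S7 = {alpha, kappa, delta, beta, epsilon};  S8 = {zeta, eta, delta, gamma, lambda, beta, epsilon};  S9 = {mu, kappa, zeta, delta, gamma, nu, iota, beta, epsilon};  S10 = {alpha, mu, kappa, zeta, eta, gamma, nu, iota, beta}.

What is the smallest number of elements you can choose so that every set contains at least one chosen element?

Take H = {eta, epsilon}. Each listed set contains at least one of these, so H is a hitting set of size 2.
The sets S1, S2 are pairwise disjoint, so any hitting set needs a separate element for each — at least 2. Hence 2 is optimal.

2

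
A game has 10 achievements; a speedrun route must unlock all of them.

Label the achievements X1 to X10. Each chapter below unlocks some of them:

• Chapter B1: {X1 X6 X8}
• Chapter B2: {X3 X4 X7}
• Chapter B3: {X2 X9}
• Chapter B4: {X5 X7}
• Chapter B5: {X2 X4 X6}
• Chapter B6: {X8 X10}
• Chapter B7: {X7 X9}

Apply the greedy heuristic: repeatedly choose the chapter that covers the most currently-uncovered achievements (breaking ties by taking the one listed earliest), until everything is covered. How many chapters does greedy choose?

Greedy: pick B1 (covers 3 new) → pick B2 (covers 3 new) → pick B3 (covers 2 new) → pick B4 (covers 1 new) → pick B6 (covers 1 new). Total picks: 5.

5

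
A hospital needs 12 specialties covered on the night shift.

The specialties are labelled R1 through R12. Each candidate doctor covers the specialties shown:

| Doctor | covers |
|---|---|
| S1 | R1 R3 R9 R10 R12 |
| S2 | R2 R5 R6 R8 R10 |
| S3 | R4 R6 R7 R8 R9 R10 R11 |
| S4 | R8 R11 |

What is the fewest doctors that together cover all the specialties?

3

Take {S1, S2, S3}. Their union is {R1, R2, R3, R4, R5, R6, R7, R8, R9, R10, R11, R12}, which is all 12 specialties.
Only S1 contains R1, so S1 is forced; the remaining 7 specialties need at least 2 more doctors (each remaining doctor adds at most 5) — so at least 3 doctors are needed, and 3 is optimal.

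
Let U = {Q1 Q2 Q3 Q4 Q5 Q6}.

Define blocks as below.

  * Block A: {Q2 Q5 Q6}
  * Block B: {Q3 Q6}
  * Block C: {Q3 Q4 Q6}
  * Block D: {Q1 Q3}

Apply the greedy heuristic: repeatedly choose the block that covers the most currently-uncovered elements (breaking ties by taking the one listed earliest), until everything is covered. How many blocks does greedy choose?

3

Greedy: pick A (covers 3 new) → pick C (covers 2 new) → pick D (covers 1 new). Total picks: 3.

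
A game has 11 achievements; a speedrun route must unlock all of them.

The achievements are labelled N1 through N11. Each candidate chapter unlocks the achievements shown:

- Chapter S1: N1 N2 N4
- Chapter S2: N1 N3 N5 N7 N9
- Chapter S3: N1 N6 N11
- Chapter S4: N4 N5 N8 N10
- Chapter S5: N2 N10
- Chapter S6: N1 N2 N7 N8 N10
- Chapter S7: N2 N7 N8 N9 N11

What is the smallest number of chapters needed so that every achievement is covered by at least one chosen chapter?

4

Take {S1, S2, S3, S4}. Their union is {N1, N2, N3, N4, N5, N6, N7, N8, N9, N10, N11}, which is all 11 achievements.
No 3 of the 7 chapters cover everything (all 35 combinations miss at least one achievement), so 4 is optimal.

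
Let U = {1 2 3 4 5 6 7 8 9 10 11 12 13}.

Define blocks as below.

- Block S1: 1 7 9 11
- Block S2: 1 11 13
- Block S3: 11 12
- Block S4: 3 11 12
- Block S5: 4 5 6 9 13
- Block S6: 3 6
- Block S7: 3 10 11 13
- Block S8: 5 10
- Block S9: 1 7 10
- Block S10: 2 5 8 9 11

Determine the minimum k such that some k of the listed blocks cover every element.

4

S4 and S5 and S9 and S10 together: S4 ∪ S5 ∪ S9 ∪ S10 = {1, 2, 3, 4, 5, 6, 7, 8, 9, 10, 11, 12, 13} — every element is covered.
Only S10 contains 2, so S10 is forced; the remaining 8 elements need at least 3 more blocks (each remaining block adds at most 3) — so at least 4 blocks are needed, and 4 is optimal.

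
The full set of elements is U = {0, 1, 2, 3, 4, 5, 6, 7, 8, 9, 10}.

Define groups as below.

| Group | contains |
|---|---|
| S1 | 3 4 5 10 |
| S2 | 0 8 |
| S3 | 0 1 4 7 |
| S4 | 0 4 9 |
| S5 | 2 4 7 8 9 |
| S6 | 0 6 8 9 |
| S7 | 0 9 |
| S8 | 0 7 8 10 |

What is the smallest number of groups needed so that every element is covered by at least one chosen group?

S1, S3, S5, and S6 cover everything between them: the union {0, 1, 2, 3, 4, 5, 6, 7, 8, 9, 10} is all of U.
Only S3 contains 1, so S3 is forced; the remaining 7 elements need at least 3 more groups (each remaining group adds at most 3) — so at least 4 groups are needed, and 4 is optimal.

4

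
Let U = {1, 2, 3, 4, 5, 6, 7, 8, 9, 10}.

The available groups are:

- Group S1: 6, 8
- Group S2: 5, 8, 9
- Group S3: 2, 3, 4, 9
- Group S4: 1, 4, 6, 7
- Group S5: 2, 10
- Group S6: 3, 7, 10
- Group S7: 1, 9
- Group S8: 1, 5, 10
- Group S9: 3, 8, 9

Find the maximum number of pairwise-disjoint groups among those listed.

3

S4, S5, S9 are pairwise disjoint (S4={1,4,6,7}; S5={2,10}; S9={3,8,9}).
Every remaining group overlaps one of these, and no 4 of the listed groups are pairwise disjoint, so 3 is the maximum.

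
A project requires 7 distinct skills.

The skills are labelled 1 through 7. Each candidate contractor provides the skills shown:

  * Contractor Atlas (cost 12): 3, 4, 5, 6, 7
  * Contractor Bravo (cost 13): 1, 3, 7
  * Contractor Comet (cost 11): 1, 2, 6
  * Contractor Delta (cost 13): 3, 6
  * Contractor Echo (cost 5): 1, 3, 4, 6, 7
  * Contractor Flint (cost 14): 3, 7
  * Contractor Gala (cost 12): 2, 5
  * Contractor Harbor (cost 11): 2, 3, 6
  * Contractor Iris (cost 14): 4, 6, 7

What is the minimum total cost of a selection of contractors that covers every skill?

Echo, Gala together cover every skill (Echo ∪ Gala = {1, 2, 3, 4, 5, 6, 7}); total cost 5 + 12 = 17.
No covering selection has total cost below 17.

17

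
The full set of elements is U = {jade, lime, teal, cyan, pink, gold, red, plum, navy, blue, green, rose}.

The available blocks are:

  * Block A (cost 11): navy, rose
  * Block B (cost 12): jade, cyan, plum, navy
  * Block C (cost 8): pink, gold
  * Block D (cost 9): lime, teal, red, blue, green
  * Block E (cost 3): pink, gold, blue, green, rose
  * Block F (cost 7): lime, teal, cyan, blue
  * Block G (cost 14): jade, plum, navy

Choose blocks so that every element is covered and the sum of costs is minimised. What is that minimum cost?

24

B, D, E together cover every element (B ∪ D ∪ E = {jade, lime, teal, cyan, pink, gold, red, plum, navy, blue, green, rose}); total cost 12 + 9 + 3 = 24.
The greedy pick E, F, B, D costs 31; no covering selection beats 24.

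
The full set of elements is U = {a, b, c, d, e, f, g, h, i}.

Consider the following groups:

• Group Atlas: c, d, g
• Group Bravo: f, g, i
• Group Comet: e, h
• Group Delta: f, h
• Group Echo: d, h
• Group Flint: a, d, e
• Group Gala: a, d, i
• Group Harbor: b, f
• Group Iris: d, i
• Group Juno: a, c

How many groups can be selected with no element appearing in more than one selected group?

4

Comet, Harbor, Iris, Juno are pairwise disjoint (Comet={e,h}; Harbor={b,f}; Iris={d,i}; Juno={a,c}).
Every remaining group overlaps one of these, and no 5 of the listed groups are pairwise disjoint, so 4 is the maximum.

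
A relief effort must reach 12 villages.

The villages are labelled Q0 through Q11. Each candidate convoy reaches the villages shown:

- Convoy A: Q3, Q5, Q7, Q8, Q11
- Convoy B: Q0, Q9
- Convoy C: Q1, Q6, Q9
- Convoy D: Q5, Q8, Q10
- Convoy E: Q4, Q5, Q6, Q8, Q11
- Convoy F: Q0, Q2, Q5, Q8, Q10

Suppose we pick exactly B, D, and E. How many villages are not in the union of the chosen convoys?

4

Union of B, D, E = {Q0, Q4, Q5, Q6, Q8, Q9, Q10, Q11}.
Not covered: Q1, Q2, Q3, Q7 — 4 villages.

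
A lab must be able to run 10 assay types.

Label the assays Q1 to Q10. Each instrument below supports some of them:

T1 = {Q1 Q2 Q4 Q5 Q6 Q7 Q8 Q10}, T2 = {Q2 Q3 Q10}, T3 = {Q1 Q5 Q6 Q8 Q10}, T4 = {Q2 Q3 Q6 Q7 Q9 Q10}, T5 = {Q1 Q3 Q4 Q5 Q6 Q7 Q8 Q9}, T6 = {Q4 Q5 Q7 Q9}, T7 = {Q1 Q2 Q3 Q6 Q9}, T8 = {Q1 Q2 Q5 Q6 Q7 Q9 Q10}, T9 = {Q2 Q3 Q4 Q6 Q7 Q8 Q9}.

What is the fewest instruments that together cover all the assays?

2

T4 and T5 together: T4 ∪ T5 = {Q1, Q2, Q3, Q4, Q5, Q6, Q7, Q8, Q9, Q10} — every assay is covered.
No single instrument has all 10 assays (the largest, T1, has 8), so 2 is optimal.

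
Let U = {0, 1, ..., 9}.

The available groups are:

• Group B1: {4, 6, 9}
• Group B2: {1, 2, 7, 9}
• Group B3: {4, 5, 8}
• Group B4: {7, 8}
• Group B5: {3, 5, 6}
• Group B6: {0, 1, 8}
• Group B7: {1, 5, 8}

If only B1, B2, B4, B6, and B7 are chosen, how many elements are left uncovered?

Union of B1, B2, B4, B6, B7 = {0, 1, 2, 4, 5, 6, 7, 8, 9}.
Not covered: 3 — 1 element.

1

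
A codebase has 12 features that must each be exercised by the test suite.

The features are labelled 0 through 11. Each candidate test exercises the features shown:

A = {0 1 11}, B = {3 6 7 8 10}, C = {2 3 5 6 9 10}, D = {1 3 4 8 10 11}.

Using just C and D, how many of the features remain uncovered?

Union of C, D = {1, 2, 3, 4, 5, 6, 8, 9, 10, 11}.
Not covered: 0, 7 — 2 features.

2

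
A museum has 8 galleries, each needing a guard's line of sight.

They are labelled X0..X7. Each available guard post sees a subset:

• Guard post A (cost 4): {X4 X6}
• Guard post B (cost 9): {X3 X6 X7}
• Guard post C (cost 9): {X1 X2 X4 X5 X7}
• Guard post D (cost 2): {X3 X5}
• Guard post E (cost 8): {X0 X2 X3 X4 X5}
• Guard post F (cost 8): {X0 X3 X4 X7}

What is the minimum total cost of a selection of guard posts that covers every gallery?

21

A, C, E together cover every gallery (A ∪ C ∪ E = {X0, X1, X2, X3, X4, X5, X6, X7}); total cost 4 + 9 + 8 = 21.
The greedy pick D, A, C, E costs 23; no covering selection beats 21.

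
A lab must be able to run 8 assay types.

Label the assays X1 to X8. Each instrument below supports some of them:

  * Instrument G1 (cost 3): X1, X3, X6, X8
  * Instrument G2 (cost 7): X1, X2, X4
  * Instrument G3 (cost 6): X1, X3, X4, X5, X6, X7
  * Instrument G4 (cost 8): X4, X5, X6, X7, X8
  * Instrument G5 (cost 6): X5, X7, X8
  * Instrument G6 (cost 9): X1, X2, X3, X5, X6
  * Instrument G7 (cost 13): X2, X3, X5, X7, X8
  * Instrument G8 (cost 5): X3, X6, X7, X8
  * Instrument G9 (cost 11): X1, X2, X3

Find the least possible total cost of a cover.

G1, G2, G3 together cover every assay (G1 ∪ G2 ∪ G3 = {X1, X2, X3, X4, X5, X6, X7, X8}); total cost 3 + 7 + 6 = 16.
No covering selection has total cost below 16.

16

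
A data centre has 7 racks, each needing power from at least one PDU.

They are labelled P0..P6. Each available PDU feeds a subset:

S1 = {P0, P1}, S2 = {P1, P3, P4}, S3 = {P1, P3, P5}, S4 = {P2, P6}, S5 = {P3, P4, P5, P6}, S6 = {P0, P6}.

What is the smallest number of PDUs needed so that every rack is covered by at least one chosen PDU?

S1 and S4 and S5 together: S1 ∪ S4 ∪ S5 = {P0, P1, P2, P3, P4, P5, P6} — every rack is covered.
Only S4 contains P2, so S4 is forced; the remaining 5 racks need at least 2 more PDUs (each remaining PDU adds at most 3) — so at least 3 PDUs are needed, and 3 is optimal.

3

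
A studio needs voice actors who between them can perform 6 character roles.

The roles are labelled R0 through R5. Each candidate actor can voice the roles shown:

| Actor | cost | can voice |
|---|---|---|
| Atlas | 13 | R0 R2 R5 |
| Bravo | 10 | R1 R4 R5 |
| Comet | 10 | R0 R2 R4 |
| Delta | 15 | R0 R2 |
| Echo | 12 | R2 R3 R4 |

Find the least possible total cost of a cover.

32

Bravo, Comet, Echo together cover every role (Bravo ∪ Comet ∪ Echo = {R0, R1, R2, R3, R4, R5}); total cost 10 + 10 + 12 = 32.
No covering selection has total cost below 32.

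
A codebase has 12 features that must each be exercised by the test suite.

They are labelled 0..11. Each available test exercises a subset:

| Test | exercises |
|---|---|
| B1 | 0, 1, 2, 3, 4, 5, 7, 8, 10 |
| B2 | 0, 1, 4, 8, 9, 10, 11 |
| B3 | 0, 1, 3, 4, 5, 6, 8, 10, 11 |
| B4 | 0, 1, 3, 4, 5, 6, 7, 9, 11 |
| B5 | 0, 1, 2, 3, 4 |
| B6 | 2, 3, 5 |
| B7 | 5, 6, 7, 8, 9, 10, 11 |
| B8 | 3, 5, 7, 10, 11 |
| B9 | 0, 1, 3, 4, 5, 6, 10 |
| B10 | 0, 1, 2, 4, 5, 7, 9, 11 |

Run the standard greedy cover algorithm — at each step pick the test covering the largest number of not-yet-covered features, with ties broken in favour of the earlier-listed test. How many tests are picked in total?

Greedy: pick B1 (covers 9 new) → pick B4 (covers 3 new). Total picks: 2.

2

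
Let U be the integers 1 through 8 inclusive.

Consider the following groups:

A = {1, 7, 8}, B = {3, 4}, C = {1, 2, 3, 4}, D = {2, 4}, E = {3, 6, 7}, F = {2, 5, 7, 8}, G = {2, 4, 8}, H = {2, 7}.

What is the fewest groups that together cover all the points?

3

Take {C, E, F}. Their union is {1, 2, 3, 4, 5, 6, 7, 8}, which is all 8 points.
Only F contains 5, so F is forced; the remaining 4 points need at least 2 more groups (each remaining group adds at most 3) — so at least 3 groups are needed, and 3 is optimal.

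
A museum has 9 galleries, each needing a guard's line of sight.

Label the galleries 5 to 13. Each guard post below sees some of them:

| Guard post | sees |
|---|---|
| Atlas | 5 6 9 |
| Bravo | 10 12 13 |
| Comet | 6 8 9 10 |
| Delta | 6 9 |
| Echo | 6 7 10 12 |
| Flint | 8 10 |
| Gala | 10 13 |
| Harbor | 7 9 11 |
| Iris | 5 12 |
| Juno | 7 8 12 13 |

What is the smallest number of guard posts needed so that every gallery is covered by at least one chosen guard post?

Comet and Gala and Harbor and Iris together: Comet ∪ Gala ∪ Harbor ∪ Iris = {5, 6, 7, 8, 9, 10, 11, 12, 13} — every gallery is covered.
No 3 of the 10 guard posts cover everything (all 120 combinations miss at least one gallery), so 4 is optimal.

4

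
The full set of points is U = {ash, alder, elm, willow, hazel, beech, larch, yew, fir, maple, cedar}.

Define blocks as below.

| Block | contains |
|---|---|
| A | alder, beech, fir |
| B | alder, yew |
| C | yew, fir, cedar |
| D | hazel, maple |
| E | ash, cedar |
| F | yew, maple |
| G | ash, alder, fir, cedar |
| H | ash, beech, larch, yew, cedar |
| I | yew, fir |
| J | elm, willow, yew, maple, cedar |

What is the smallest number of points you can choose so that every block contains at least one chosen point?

4

Take T = {ash, alder, yew, maple}. Each listed block contains at least one of these, so T is a hitting set of size 4.
No choice of 3 points meets every block, so 4 is the minimum.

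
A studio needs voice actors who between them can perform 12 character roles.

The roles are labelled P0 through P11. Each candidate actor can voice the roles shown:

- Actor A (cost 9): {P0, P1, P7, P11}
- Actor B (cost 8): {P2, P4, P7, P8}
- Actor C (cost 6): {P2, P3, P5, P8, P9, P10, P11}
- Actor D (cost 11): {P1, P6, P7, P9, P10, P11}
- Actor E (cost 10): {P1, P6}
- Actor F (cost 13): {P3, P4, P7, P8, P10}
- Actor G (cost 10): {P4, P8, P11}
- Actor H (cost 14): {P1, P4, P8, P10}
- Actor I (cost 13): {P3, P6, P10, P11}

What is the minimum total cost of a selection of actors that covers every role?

A, B, C, E together cover every role (A ∪ B ∪ C ∪ E = {P0, P1, P2, P3, P4, P5, P6, P7, P8, P9, P10, P11}); total cost 9 + 8 + 6 + 10 = 33.
No covering selection has total cost below 33.

33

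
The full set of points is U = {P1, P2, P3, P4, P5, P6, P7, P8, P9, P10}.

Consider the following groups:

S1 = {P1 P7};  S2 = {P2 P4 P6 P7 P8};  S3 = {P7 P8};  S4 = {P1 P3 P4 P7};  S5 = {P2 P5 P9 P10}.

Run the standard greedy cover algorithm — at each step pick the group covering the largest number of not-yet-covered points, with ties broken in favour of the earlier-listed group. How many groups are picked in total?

3

Greedy: pick S2 (covers 5 new) → pick S5 (covers 3 new) → pick S4 (covers 2 new). Total picks: 3.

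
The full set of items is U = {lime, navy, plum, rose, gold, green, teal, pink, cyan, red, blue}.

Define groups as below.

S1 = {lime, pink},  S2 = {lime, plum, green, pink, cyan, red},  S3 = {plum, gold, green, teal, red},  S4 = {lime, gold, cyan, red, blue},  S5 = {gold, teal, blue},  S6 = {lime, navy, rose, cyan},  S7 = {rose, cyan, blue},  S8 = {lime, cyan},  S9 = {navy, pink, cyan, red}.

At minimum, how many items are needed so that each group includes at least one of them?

The 3 items {lime, gold, cyan} hit every group.
The groups S1, S3, S7 are pairwise disjoint, so any hitting set needs a separate item for each — at least 3. Hence 3 is optimal.

3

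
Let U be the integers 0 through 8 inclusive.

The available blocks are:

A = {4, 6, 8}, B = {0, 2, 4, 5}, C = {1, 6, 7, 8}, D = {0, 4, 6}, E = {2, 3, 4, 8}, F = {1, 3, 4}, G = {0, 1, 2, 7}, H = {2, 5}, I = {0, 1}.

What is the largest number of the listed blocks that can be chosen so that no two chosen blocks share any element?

3

A, H, I are pairwise disjoint (A={4,6,8}; H={2,5}; I={0,1}).
Every remaining block overlaps one of these, and no 4 of the listed blocks are pairwise disjoint, so 3 is the maximum.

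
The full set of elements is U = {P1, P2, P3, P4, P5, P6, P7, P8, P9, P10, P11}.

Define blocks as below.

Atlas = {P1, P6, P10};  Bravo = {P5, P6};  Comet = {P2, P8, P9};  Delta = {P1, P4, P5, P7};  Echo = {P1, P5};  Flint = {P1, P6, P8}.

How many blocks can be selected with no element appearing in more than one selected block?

2

Comet, Delta are pairwise disjoint (Comet={P2,P8,P9}; Delta={P1,P4,P5,P7}).
Every remaining block overlaps one of these, and no 3 of the listed blocks are pairwise disjoint, so 2 is the maximum.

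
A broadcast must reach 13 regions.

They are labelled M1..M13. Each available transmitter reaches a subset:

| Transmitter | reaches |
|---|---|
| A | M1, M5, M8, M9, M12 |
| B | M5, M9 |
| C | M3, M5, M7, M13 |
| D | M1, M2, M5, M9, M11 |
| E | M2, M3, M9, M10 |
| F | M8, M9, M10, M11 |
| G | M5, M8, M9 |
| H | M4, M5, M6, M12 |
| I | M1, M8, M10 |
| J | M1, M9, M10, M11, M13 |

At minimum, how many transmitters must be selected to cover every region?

Take {C, D, H, I}. Their union is {M1, M2, M3, M4, M5, M6, M7, M8, M9, M10, M11, M12, M13}, which is all 13 regions.
Only C contains M7, so C is forced; the remaining 9 regions need at least 3 more transmitters (each remaining transmitter adds at most 4) — so at least 4 transmitters are needed, and 4 is optimal.

4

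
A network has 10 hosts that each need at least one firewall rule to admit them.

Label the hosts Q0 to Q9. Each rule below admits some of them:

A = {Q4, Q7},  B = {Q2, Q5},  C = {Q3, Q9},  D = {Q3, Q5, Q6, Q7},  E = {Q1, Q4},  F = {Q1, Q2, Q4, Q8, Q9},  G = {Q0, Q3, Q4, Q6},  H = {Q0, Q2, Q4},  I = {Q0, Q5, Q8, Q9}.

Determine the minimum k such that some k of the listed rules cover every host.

3

Take {D, F, I}. Their union is {Q0, Q1, Q2, Q3, Q4, Q5, Q6, Q7, Q8, Q9}, which is all 10 hosts.
No 2 of the 9 rules cover everything (all 36 combinations miss at least one host), so 3 is optimal.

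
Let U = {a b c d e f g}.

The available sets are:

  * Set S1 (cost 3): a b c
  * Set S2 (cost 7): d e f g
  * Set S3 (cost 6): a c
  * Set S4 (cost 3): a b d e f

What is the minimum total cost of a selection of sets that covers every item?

10

S1, S2 together cover every item (S1 ∪ S2 = {a, b, c, d, e, f, g}); total cost 3 + 7 = 10.
The greedy pick S4, S1, S2 costs 13; no covering selection beats 10.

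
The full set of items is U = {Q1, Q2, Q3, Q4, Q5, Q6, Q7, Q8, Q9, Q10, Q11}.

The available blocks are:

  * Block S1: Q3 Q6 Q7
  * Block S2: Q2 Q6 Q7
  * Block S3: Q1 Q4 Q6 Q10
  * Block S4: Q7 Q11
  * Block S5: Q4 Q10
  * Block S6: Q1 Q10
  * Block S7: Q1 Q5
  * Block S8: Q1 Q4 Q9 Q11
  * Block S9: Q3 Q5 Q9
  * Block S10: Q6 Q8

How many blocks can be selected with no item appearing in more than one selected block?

S4, S6, S9, S10 are pairwise disjoint (S4={Q7,Q11}; S6={Q1,Q10}; S9={Q3,Q5,Q9}; S10={Q6,Q8}).
Every remaining block overlaps one of these, and no 5 of the listed blocks are pairwise disjoint, so 4 is the maximum.

4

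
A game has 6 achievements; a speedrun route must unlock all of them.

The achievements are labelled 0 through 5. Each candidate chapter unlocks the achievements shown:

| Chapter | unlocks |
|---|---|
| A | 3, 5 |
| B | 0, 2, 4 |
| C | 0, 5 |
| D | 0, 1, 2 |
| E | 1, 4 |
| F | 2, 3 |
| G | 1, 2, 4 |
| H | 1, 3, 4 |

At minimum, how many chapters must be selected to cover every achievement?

Take {C, D, H}. Their union is {0, 1, 2, 3, 4, 5}, which is all 6 achievements.
No 2 of the 8 chapters cover everything (all 28 combinations miss at least one achievement), so 3 is optimal.

3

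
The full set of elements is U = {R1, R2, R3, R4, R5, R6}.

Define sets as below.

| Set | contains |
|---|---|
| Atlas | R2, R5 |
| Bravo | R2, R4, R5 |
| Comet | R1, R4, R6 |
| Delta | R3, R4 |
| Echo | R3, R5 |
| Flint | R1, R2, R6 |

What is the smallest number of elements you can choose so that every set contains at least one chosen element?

3

H = {R4, R5, R6} meets every set (each contains at least one member of H), and |H| = 3.
No choice of 2 elements meets every set, so 3 is the minimum.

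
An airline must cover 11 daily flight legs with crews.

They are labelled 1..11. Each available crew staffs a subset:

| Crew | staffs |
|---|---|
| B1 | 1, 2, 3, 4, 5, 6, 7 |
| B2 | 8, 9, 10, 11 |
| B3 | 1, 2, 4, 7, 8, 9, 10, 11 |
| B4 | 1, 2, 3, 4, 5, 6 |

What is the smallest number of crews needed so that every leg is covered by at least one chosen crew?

Take {B3, B4}. Their union is {1, 2, 3, 4, 5, 6, 7, 8, 9, 10, 11}, which is all 11 legs.
No single crew has all 11 legs (the largest, B3, has 8), so 2 is optimal.

2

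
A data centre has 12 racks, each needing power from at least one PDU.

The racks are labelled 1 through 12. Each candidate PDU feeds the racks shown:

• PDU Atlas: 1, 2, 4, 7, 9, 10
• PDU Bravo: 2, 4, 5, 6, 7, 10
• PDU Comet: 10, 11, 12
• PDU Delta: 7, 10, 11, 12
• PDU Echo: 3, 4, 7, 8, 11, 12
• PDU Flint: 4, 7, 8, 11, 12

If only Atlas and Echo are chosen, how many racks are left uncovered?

2

Union of Atlas, Echo = {1, 2, 3, 4, 7, 8, 9, 10, 11, 12}.
Not covered: 5, 6 — 2 racks.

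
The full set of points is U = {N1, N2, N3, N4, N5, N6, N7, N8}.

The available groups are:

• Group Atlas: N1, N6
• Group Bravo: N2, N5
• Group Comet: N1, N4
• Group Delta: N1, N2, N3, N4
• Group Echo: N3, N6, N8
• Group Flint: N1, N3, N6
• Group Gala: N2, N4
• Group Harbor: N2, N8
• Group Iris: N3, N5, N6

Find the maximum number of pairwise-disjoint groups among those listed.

Bravo, Comet, Echo are pairwise disjoint (Bravo={N2,N5}; Comet={N1,N4}; Echo={N3,N6,N8}).
Every remaining group overlaps one of these, and no 4 of the listed groups are pairwise disjoint, so 3 is the maximum.

3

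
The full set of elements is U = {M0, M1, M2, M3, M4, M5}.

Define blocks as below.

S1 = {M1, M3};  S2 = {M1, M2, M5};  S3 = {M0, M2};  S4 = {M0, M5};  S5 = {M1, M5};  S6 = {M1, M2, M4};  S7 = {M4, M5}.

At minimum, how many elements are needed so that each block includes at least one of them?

Take H = {M2, M3, M5}. Each listed block contains at least one of these, so H is a hitting set of size 3.
The blocks S1, S3, S7 are pairwise disjoint, so any hitting set needs a separate element for each — at least 3. Hence 3 is optimal.

3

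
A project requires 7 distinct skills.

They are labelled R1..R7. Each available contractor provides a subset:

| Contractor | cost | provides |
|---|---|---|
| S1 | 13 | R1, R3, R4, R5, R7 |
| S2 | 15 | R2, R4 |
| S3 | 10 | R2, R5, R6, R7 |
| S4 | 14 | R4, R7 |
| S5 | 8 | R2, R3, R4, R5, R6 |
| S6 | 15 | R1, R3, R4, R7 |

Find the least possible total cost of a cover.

S1, S5 together cover every skill (S1 ∪ S5 = {R1, R2, R3, R4, R5, R6, R7}); total cost 13 + 8 = 21.
No covering selection has total cost below 21.

21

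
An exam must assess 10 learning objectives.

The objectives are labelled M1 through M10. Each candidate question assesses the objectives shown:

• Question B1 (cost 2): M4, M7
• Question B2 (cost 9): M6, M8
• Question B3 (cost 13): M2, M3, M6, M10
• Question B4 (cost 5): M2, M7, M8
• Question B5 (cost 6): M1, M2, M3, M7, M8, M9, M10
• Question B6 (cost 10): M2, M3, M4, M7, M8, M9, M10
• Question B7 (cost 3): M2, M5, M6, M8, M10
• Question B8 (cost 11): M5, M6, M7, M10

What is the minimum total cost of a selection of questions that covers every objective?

11

B1, B5, B7 together cover every objective (B1 ∪ B5 ∪ B7 = {M1, M2, M3, M4, M5, M6, M7, M8, M9, M10}); total cost 2 + 6 + 3 = 11.
No covering selection has total cost below 11.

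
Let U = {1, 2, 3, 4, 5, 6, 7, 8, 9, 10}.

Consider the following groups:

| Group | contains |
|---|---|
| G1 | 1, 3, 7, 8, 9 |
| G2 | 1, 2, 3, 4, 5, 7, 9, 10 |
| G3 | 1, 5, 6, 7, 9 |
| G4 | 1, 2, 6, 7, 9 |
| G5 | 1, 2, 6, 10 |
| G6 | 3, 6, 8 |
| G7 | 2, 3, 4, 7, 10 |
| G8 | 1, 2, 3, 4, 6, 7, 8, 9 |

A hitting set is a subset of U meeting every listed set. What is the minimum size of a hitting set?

The 2 points {6, 7} hit every group.
No single point lies in every group, so at least 2 are needed and 2 is optimal.

2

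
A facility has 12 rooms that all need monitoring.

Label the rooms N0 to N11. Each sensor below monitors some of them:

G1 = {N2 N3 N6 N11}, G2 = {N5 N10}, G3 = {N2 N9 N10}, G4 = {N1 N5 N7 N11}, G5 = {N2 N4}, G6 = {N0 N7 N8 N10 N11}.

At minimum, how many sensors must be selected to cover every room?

Take {G1, G3, G4, G5, G6}. Their union is {N0, N1, N2, N3, N4, N5, N6, N7, N8, N9, N10, N11}, which is all 12 rooms.
No 4 of the 6 sensors cover everything (all 15 combinations miss at least one room), so 5 is optimal.

5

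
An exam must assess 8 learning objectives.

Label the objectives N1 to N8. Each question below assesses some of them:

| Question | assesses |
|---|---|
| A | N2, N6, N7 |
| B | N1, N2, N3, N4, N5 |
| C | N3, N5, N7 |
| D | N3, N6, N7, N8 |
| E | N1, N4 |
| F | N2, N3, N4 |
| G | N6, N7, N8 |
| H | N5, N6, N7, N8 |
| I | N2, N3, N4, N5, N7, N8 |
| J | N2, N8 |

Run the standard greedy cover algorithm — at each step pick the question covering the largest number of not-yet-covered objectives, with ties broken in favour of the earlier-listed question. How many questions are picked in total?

Greedy: pick I (covers 6 new) → pick A (covers 1 new) → pick B (covers 1 new). Total picks: 3.
(The true minimum cover uses only 2 questions, so greedy is not optimal here.)

3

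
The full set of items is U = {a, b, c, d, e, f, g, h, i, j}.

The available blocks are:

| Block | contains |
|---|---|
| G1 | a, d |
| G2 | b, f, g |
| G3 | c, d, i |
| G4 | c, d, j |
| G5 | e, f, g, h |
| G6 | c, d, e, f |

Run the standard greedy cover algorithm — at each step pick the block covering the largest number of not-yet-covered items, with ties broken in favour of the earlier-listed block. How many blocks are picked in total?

Greedy: pick G5 (covers 4 new) → pick G3 (covers 3 new) → pick G1 (covers 1 new) → pick G2 (covers 1 new) → pick G4 (covers 1 new). Total picks: 5.

5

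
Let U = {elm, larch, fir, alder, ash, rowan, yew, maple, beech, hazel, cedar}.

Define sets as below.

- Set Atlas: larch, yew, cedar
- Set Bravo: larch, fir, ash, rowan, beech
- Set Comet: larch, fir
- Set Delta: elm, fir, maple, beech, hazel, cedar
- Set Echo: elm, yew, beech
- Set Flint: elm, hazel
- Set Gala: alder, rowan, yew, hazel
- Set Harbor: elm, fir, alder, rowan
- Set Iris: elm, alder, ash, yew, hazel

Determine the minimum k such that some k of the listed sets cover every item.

3

Bravo and Delta and Iris together: Bravo ∪ Delta ∪ Iris = {elm, larch, fir, alder, ash, rowan, yew, maple, beech, hazel, cedar} — every item is covered.
Only Delta contains maple, so Delta is forced; the remaining 5 items need at least 2 more sets (each remaining set adds at most 3) — so at least 3 sets are needed, and 3 is optimal.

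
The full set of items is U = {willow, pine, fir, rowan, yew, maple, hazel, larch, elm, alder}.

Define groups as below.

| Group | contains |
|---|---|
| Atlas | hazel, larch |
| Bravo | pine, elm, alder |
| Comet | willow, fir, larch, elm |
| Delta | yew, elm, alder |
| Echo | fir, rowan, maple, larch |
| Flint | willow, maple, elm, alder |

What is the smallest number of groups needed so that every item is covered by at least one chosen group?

Atlas and Bravo and Delta and Echo and Flint together: Atlas ∪ Bravo ∪ Delta ∪ Echo ∪ Flint = {willow, pine, fir, rowan, yew, maple, hazel, larch, elm, alder} — every item is covered.
No 4 of the 6 groups cover everything (all 15 combinations miss at least one item), so 5 is optimal.

5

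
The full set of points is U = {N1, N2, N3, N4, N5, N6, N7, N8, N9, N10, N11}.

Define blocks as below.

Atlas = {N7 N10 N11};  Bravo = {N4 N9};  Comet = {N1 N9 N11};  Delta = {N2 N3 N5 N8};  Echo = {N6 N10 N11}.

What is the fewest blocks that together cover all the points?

Atlas, Bravo, Comet, Delta, and Echo cover everything between them: the union {N1, N2, N3, N4, N5, N6, N7, N8, N9, N10, N11} is all of U.
No 4 of the 5 blocks cover everything (all 5 combinations miss at least one point), so 5 is optimal.

5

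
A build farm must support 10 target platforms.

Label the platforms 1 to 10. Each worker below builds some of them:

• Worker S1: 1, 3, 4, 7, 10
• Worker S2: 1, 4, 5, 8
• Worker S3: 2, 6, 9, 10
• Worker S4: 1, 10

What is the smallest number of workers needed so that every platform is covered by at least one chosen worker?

3

S1 and S2 and S3 together: S1 ∪ S2 ∪ S3 = {1, 2, 3, 4, 5, 6, 7, 8, 9, 10} — every platform is covered.
Only S3 contains 2, so S3 is forced; the remaining 6 platforms need at least 2 more workers (each remaining worker adds at most 4) — so at least 3 workers are needed, and 3 is optimal.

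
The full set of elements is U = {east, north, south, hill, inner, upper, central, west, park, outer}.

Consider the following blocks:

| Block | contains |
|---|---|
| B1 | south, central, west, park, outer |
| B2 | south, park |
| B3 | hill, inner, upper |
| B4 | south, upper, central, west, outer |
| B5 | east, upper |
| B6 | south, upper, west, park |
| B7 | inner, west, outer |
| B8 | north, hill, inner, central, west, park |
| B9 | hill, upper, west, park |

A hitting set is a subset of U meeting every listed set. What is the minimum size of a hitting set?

Take H = {upper, west, park}. Each listed block contains at least one of these, so H is a hitting set of size 3.
The blocks B2, B5, B7 are pairwise disjoint, so any hitting set needs a separate element for each — at least 3. Hence 3 is optimal.

3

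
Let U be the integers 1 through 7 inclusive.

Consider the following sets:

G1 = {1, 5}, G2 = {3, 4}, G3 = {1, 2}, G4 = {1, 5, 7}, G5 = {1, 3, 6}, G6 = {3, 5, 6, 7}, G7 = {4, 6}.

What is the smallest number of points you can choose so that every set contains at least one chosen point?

3

Take H = {1, 4, 7}. Each listed set contains at least one of these, so H is a hitting set of size 3.
No choice of 2 points meets every set, so 3 is the minimum.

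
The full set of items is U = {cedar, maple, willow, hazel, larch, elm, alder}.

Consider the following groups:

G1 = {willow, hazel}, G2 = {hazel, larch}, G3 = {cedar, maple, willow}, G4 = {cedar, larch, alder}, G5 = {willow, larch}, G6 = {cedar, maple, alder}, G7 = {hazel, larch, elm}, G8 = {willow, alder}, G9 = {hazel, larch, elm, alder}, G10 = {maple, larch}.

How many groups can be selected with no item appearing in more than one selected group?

2

G1, G6 are pairwise disjoint (G1={willow,hazel}; G6={cedar,maple,alder}).
Every remaining group overlaps one of these, and no 3 of the listed groups are pairwise disjoint, so 2 is the maximum.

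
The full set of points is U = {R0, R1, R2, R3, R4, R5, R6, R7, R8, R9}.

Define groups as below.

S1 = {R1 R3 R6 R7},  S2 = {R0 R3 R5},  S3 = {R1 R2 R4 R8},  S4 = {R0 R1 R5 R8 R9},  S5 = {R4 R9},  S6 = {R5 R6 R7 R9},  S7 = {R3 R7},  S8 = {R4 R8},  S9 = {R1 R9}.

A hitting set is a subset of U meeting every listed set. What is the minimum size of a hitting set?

3

H = {R3, R8, R9} meets every group (each contains at least one member of H), and |H| = 3.
The groups S7, S8, S9 are pairwise disjoint, so any hitting set needs a separate point for each — at least 3. Hence 3 is optimal.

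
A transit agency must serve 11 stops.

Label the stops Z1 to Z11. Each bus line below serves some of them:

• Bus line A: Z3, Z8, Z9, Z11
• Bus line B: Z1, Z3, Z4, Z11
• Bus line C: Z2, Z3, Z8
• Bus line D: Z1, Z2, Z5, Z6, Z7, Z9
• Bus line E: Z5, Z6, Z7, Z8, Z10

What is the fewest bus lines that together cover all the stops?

Take {B, D, E}. Their union is {Z1, Z2, Z3, Z4, Z5, Z6, Z7, Z8, Z9, Z10, Z11}, which is all 11 stops.
Only B contains Z4, so B is forced; the remaining 7 stops need at least 2 more bus lines (each remaining bus line adds at most 5) — so at least 3 bus lines are needed, and 3 is optimal.

3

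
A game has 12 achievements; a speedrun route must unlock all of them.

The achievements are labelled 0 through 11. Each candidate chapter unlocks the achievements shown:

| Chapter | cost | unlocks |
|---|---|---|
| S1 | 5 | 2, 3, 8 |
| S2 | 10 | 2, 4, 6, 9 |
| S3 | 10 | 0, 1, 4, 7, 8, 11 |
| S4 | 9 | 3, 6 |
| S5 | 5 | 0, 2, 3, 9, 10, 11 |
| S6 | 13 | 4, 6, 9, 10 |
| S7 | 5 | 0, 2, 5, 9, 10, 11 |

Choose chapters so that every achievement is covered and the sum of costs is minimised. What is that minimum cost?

24

S3, S4, S7 together cover every achievement (S3 ∪ S4 ∪ S7 = {0, 1, 2, 3, 4, 5, 6, 7, 8, 9, 10, 11}); total cost 10 + 9 + 5 = 24.
The greedy pick S5, S3, S7, S4 costs 29; no covering selection beats 24.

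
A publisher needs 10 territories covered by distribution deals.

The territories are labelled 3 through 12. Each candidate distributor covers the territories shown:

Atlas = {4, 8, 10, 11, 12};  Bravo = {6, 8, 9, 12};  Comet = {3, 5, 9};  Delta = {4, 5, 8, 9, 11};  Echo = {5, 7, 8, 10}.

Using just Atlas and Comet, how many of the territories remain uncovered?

2

Union of Atlas, Comet = {3, 4, 5, 8, 9, 10, 11, 12}.
Not covered: 6, 7 — 2 territories.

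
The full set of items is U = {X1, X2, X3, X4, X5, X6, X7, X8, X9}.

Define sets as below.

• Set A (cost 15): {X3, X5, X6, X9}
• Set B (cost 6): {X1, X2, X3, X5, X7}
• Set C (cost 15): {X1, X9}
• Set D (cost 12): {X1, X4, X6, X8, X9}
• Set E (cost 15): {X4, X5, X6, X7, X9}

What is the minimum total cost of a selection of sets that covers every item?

B, D together cover every item (B ∪ D = {X1, X2, X3, X4, X5, X6, X7, X8, X9}); total cost 6 + 12 = 18.
No covering selection has total cost below 18.

18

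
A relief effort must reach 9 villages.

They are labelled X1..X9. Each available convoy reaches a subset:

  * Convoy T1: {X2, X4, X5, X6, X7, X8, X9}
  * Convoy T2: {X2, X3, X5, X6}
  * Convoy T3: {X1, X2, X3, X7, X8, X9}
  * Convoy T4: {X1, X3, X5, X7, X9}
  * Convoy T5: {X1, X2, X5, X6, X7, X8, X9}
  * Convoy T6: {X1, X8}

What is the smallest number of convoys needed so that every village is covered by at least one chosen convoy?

2

Take {T1, T4}. Their union is {X1, X2, X3, X4, X5, X6, X7, X8, X9}, which is all 9 villages.
No single convoy has all 9 villages (the largest, T1, has 7), so 2 is optimal.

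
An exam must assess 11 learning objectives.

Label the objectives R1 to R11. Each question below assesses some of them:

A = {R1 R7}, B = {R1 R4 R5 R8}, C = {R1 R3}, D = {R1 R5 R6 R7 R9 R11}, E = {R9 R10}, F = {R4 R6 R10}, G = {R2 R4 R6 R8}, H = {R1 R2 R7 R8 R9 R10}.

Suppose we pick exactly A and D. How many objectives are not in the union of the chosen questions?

Union of A, D = {R1, R5, R6, R7, R9, R11}.
Not covered: R2, R3, R4, R8, R10 — 5 objectives.

5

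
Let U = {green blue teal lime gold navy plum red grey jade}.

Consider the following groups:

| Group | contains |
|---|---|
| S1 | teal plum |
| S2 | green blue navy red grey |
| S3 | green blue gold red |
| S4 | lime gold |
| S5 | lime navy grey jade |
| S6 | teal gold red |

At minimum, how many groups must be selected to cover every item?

3

S1 and S3 and S5 together: S1 ∪ S3 ∪ S5 = {green, blue, teal, lime, gold, navy, plum, red, grey, jade} — every item is covered.
Only S1 contains plum, so S1 is forced; the remaining 8 items need at least 2 more groups (each remaining group adds at most 5) — so at least 3 groups are needed, and 3 is optimal.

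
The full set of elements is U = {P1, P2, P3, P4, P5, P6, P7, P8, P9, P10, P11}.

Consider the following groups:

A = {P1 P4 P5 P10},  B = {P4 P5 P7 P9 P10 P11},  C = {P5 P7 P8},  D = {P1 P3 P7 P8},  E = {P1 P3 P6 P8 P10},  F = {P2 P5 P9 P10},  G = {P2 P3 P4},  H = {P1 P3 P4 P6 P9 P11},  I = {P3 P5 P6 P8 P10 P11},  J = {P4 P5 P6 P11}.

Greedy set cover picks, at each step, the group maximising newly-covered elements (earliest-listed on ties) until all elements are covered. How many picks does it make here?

3

Greedy: pick B (covers 6 new) → pick E (covers 4 new) → pick F (covers 1 new). Total picks: 3.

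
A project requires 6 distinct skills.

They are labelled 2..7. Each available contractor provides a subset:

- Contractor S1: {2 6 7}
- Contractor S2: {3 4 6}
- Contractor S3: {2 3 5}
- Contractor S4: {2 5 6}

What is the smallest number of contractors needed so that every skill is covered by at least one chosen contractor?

3

Take {S1, S2, S3}. Their union is {2, 3, 4, 5, 6, 7}, which is all 6 skills.
Only S2 contains 4, so S2 is forced; the remaining 3 skills need at least 2 more contractors (each remaining contractor adds at most 2) — so at least 3 contractors are needed, and 3 is optimal.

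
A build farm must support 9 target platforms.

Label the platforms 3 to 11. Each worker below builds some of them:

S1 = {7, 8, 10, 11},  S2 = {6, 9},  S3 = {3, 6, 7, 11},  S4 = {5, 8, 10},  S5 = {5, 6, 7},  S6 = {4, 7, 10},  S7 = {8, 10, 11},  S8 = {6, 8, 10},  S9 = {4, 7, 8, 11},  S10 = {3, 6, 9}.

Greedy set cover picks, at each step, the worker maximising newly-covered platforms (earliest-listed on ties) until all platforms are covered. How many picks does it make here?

4

Greedy: pick S1 (covers 4 new) → pick S10 (covers 3 new) → pick S4 (covers 1 new) → pick S6 (covers 1 new). Total picks: 4.
(The true minimum cover uses only 3 workers, so greedy is not optimal here.)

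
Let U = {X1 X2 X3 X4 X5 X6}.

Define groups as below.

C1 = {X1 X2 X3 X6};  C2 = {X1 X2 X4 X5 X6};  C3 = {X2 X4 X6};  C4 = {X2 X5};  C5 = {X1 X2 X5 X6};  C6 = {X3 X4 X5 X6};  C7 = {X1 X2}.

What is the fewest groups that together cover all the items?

2

C6 and C7 cover everything between them: the union {X1, X2, X3, X4, X5, X6} is all of U.
No single group has all 6 items (the largest, C2, has 5), so 2 is optimal.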